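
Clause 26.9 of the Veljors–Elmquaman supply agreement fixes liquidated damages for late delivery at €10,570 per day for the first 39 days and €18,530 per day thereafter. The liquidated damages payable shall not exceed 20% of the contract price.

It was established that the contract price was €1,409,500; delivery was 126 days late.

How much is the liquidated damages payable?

€281,900

First 39 days: 39 × €10,570 = €412,230
Remaining days: (126 − 39) × €18,530 = €1,612,110
Accrued per-day damages: €412,230 + €1,612,110 = €2,024,340
Cap: 20% of €1,409,500 = €281,900
Cap at €281,900: €2,024,340 exceeds the cap → €281,900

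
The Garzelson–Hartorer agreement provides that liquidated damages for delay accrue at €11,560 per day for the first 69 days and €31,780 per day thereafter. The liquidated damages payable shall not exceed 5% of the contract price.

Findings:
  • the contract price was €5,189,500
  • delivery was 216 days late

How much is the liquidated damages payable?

€259,475

First 69 days: 69 × €11,560 = €797,640
Remaining days: (216 − 69) × €31,780 = €4,671,660
Accrued per-day damages: €797,640 + €4,671,660 = €5,469,300
Cap: 5% of €5,189,500 = €259,475
Cap at €259,475: €5,469,300 exceeds the cap → €259,475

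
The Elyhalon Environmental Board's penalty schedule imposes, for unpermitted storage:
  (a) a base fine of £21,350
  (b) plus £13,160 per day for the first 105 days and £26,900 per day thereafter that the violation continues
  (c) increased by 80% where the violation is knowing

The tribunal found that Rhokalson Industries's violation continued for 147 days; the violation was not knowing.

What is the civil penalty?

First 105 days: 105 × £13,160 = £1,381,800
Remaining days: (147 − 105) × £26,900 = £1,129,800
Per-day component: £1,381,800 + £1,129,800 = £2,511,600
Base plus per-day: £21,350 + £2,511,600 = £2,532,950
The violation was not knowing: no 80% increase.

£2,532,950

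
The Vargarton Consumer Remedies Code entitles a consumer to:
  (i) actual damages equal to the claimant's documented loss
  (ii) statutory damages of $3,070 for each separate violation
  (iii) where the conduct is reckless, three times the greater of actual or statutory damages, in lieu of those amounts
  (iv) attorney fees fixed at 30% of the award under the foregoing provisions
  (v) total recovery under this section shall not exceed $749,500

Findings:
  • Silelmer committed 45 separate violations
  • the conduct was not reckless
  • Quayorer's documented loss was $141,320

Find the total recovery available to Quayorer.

Statutory damages: 45 × $3,070 = $138,150
Conduct not reckless: the in-lieu enhancement does not apply.
Actual plus statutory damages: $141,320 + $138,150 = $279,470
Attorney fees: 30% of $279,470 = $83,841
Total before cap: $279,470 + $83,841 = $363,311
Cap at $749,500: $363,311 is within the cap, no reduction.

$363,311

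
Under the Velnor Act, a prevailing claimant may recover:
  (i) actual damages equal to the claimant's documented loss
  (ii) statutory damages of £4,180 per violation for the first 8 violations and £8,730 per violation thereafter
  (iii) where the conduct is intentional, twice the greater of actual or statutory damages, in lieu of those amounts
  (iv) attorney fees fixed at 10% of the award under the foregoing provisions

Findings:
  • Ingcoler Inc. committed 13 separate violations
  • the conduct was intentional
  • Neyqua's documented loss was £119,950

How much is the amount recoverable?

£263,890

First 8 violations: 8 × £4,180 = £33,440
Remaining violations: (13 − 8) × £8,730 = £43,650
Statutory damages: £33,440 + £43,650 = £77,090
Greater of actual damages (£119,950) or statutory damages (£77,090): £119,950
Doubled: 2 × £119,950 = £239,900
Attorney fees: 10% of £239,900 = £23,990
Total recovery: £239,900 + £23,990 = £263,890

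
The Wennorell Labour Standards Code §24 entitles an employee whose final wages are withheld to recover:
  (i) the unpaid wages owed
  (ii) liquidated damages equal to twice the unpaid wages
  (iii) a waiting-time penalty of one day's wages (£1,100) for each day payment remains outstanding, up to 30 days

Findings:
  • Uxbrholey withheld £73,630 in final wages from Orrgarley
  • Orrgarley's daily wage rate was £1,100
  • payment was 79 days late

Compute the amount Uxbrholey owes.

Total award: £253,890

Doubled: 2 × £73,630 = £147,260
Penalty days: min(79, 30) = 30
Waiting-time penalty: 30 × £1,100 = £33,000
Total award: £73,630 + £147,260 + £33,000 = £253,890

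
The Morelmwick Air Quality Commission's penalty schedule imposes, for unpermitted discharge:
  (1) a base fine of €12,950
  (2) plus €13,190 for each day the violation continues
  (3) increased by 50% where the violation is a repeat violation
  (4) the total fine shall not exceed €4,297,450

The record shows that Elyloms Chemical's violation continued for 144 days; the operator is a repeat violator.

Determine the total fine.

Per-day component: 144 × €13,190 = €1,899,360
Base plus per-day: €12,950 + €1,899,360 = €1,912,310
Enhancement: 50% of €1,912,310 = €956,155
Enhanced fine: €1,912,310 + €956,155 = €2,868,465
Cap at €4,297,450: €2,868,465 is within the cap, no reduction.

€2,868,465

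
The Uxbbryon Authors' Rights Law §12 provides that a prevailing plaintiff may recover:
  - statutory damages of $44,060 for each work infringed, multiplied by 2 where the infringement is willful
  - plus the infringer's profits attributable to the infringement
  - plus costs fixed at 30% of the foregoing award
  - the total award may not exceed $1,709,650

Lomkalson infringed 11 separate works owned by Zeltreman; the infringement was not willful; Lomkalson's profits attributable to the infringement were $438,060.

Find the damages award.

$1,199,536

Statutory damages: 11 × $44,060 = $484,660
Infringement not willful: no ×2 enhancement.
Combined award: $484,660 + $438,060 = $922,720
Costs: 30% of $922,720 = $276,816
Award plus costs: $922,720 + $276,816 = $1,199,536
Cap at $1,709,650: $1,199,536 is within the cap, no reduction.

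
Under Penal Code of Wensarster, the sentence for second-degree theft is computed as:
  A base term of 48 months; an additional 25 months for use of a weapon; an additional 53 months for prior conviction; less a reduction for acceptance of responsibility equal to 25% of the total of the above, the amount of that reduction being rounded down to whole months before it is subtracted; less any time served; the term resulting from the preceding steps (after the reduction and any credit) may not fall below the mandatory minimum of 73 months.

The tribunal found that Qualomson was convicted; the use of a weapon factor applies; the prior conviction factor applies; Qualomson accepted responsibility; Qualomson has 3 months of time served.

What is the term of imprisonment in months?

Use of a weapon enhancement: +25 months
Prior conviction enhancement: +53 months
Adjusted term: 48 months + 25 months + 53 months = 126 months
Acceptance of responsibility reduction: 25% of 126 months = 31 months (rounded down)
After reduction: 126 − 31 = 95 months
Less time served: 95 months − 3 months = 92 months
Minimum 73 months: 92 months meets the minimum, no increase.

Sentence: 92 months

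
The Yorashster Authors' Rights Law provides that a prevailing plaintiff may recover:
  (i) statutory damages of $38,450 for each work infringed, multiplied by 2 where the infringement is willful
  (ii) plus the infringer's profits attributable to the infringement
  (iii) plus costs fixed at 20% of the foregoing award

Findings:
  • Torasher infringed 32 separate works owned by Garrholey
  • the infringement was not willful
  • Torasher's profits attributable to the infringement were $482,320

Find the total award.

Statutory damages: 32 × $38,450 = $1,230,400
Infringement not willful: no ×2 enhancement.
Combined award: $1,230,400 + $482,320 = $1,712,720
Costs: 20% of $1,712,720 = $342,544
Award plus costs: $1,712,720 + $342,544 = $2,055,264

Award: $2,055,264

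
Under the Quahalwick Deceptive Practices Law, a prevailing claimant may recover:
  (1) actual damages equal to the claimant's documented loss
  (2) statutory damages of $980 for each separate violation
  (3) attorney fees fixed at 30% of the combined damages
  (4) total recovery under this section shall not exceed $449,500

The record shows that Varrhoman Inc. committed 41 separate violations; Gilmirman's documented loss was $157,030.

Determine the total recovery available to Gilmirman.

$256,373

Statutory damages: 41 × $980 = $40,180
Combined damages: $157,030 + $40,180 = $197,210
Attorney fees: 30% of $197,210 = $59,163
Total before cap: $197,210 + $59,163 = $256,373
Cap at $449,500: $256,373 is within the cap, no reduction.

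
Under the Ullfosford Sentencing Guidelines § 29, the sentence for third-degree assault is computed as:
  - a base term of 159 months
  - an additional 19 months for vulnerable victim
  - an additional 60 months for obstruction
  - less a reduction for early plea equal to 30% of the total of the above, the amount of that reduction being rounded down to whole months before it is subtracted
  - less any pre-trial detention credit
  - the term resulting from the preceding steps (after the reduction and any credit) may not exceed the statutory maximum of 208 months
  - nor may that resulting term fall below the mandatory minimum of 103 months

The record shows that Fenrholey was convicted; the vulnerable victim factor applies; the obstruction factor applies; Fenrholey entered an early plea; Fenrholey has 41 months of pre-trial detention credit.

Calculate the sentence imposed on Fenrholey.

126 months

Vulnerable victim enhancement: +19 months
Obstruction enhancement: +60 months
Adjusted term: 159 months + 19 months + 60 months = 238 months
Early plea reduction: 30% of 238 months = 71 months (rounded down)
After reduction: 238 − 71 = 167 months
Less pre-trial detention credit: 167 months − 41 months = 126 months
Cap at 208 months: 126 months is within the cap, no reduction.
Minimum 103 months: 126 months meets the minimum, no increase.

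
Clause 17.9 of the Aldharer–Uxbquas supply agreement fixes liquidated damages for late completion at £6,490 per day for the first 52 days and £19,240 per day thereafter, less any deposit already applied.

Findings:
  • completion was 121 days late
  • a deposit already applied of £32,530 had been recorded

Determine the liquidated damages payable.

First 52 days: 52 × £6,490 = £337,480
Remaining days: (121 − 52) × £19,240 = £1,327,560
Accrued per-day damages: £337,480 + £1,327,560 = £1,665,040
Less deposit already applied: £1,665,040 − £32,530 = £1,632,510

£1,632,510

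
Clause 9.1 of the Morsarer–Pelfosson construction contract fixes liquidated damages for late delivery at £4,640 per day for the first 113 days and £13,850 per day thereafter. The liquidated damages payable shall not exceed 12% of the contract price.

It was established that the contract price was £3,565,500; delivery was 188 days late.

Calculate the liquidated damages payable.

£427,860

First 113 days: 113 × £4,640 = £524,320
Remaining days: (188 − 113) × £13,850 = £1,038,750
Accrued per-day damages: £524,320 + £1,038,750 = £1,563,070
Cap: 12% of £3,565,500 = £427,860
Cap at £427,860: £1,563,070 exceeds the cap → £427,860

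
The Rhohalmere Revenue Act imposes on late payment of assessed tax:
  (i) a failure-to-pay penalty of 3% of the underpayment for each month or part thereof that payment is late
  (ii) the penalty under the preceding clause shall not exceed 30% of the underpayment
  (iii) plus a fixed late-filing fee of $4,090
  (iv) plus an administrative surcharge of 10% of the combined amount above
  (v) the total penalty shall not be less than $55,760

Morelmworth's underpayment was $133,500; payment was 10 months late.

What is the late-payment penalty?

Accrued rate: 3% × 10 = 30%, capped at 30% → 30%
Failure-to-pay penalty: 30% of $133,500 = $40,050
Penalty before surcharge: $40,050 + $4,090 = $44,140
Administrative surcharge: 10% of $44,140 = $4,414
Total penalty: $44,140 + $4,414 = $48,554
Minimum $55,760: $48,554 is below the minimum → $55,760

Penalty: $55,760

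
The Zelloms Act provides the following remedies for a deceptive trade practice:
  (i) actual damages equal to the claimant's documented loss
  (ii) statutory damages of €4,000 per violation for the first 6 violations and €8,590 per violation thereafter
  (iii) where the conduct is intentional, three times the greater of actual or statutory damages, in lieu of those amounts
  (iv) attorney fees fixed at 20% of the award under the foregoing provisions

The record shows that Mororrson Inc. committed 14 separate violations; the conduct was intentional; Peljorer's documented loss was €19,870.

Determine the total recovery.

€333,792

First 6 violations: 6 × €4,000 = €24,000
Remaining violations: (14 − 6) × €8,590 = €68,720
Statutory damages: €24,000 + €68,720 = €92,720
Greater of actual damages (€19,870) or statutory damages (€92,720): €92,720
Trebled: 3 × €92,720 = €278,160
Attorney fees: 20% of €278,160 = €55,632
Total recovery: €278,160 + €55,632 = €333,792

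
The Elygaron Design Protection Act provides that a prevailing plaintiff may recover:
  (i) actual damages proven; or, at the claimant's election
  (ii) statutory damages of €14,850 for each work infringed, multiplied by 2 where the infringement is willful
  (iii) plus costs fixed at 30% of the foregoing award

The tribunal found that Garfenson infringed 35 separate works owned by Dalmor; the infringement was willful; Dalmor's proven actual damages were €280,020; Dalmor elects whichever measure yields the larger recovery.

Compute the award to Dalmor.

Statutory damages: 35 × €14,850 = €519,750
Doubled: 2 × €519,750 = €1,039,500
Greater of actual damages (€280,020) or enhanced statutory damages (€1,039,500): €1,039,500
Costs: 30% of €1,039,500 = €311,850
Award plus costs: €1,039,500 + €311,850 = €1,351,350

€1,351,350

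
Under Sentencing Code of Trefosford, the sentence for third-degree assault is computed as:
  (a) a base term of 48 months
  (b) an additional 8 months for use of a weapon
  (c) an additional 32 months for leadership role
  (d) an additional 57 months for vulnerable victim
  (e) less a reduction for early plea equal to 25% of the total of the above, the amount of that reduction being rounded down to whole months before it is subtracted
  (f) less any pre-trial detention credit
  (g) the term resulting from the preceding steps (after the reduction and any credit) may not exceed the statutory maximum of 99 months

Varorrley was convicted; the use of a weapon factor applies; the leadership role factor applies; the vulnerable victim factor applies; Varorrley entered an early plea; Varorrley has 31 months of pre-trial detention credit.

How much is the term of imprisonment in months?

Use of a weapon enhancement: +8 months
Leadership role enhancement: +32 months
Vulnerable victim enhancement: +57 months
Adjusted term: 48 months + 8 months + 32 months + 57 months = 145 months
Early plea reduction: 25% of 145 months = 36 months (rounded down)
After reduction: 145 − 36 = 109 months
Less pre-trial detention credit: 109 months − 31 months = 78 months
Cap at 99 months: 78 months is within the cap, no reduction.

78 months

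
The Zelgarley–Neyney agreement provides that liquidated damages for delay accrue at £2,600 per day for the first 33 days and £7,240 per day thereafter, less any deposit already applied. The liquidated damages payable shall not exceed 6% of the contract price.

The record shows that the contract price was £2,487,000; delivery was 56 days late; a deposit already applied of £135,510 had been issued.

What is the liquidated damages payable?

£116,810

First 33 days: 33 × £2,600 = £85,800
Remaining days: (56 − 33) × £7,240 = £166,520
Accrued per-day damages: £85,800 + £166,520 = £252,320
Less deposit already applied: £252,320 − £135,510 = £116,810
Cap: 6% of £2,487,000 = £149,220
Cap at £149,220: £116,810 is within the cap, no reduction.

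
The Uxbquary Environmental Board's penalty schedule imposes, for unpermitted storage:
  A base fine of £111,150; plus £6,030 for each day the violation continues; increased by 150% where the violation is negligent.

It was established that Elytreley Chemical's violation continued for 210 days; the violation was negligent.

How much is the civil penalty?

£3,443,625

Per-day component: 210 × £6,030 = £1,266,300
Base plus per-day: £111,150 + £1,266,300 = £1,377,450
Enhancement: 150% of £1,377,450 = £2,066,175
Enhanced fine: £1,377,450 + £2,066,175 = £3,443,625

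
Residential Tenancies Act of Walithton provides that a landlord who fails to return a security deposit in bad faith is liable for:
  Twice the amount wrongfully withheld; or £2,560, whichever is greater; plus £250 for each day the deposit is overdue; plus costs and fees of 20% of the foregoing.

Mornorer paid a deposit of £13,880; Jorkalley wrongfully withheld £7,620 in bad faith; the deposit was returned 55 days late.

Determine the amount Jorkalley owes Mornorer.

£34,788

Doubled: 2 × £7,620 = £15,240
Minimum £2,560: £15,240 meets the minimum, no increase.
Late-return penalty: 55 × £250 = £13,750
Damages plus late penalty: £15,240 + £13,750 = £28,990
Costs and fees: 20% of £28,990 = £5,798
Total recovery: £28,990 + £5,798 = £34,788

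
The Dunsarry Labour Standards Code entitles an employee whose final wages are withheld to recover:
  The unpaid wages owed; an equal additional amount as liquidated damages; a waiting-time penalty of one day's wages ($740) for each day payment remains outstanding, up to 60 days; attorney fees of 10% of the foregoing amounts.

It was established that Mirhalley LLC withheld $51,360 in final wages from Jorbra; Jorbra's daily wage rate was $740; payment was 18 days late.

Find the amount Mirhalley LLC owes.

Total award: $127,644

Liquidated damages (equal amount): $51,360
Penalty days: min(18, 60) = 18
Waiting-time penalty: 18 × $740 = $13,320
Subtotal: $51,360 + $51,360 + $13,320 = $116,040
Attorney fees: 10% of $116,040 = $11,604
Total award: $116,040 + $11,604 = $127,644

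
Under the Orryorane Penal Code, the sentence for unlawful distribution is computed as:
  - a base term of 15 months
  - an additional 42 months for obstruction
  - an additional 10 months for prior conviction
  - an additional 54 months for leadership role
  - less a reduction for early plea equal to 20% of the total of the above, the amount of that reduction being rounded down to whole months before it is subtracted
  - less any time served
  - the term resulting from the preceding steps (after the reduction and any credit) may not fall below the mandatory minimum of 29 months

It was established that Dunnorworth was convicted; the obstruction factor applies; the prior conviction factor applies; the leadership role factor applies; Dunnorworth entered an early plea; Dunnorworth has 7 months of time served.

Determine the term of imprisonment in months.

Obstruction enhancement: +42 months
Prior conviction enhancement: +10 months
Leadership role enhancement: +54 months
Adjusted term: 15 months + 42 months + 10 months + 54 months = 121 months
Early plea reduction: 20% of 121 months = 24 months (rounded down)
After reduction: 121 − 24 = 97 months
Less time served: 97 months − 7 months = 90 months
Minimum 29 months: 90 months meets the minimum, no increase.

90 months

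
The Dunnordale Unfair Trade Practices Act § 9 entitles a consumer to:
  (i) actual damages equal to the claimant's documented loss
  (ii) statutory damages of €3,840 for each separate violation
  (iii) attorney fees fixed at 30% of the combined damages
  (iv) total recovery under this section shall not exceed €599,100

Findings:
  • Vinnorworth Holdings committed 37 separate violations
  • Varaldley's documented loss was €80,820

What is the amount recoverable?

€289,770

Statutory damages: 37 × €3,840 = €142,080
Combined damages: €80,820 + €142,080 = €222,900
Attorney fees: 30% of €222,900 = €66,870
Total before cap: €222,900 + €66,870 = €289,770
Cap at €599,100: €289,770 is within the cap, no reduction.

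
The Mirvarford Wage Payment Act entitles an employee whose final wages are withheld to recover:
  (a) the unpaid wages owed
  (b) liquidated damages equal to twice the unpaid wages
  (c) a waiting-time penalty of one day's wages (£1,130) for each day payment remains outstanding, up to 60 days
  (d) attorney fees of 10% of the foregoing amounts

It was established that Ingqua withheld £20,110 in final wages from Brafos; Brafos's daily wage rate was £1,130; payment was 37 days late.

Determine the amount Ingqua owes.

Total award: £112,354

Doubled: 2 × £20,110 = £40,220
Penalty days: min(37, 60) = 37
Waiting-time penalty: 37 × £1,130 = £41,810
Subtotal: £20,110 + £40,220 + £41,810 = £102,140
Attorney fees: 10% of £102,140 = £10,214
Total award: £102,140 + £10,214 = £112,354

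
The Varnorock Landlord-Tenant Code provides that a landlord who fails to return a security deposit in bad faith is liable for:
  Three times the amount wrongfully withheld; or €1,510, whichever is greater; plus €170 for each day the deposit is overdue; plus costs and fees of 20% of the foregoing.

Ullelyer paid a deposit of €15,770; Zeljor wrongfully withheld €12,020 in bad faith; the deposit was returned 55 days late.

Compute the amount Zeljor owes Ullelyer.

Trebled: 3 × €12,020 = €36,060
Minimum €1,510: €36,060 meets the minimum, no increase.
Late-return penalty: 55 × €170 = €9,350
Damages plus late penalty: €36,060 + €9,350 = €45,410
Costs and fees: 20% of €45,410 = €9,082
Total recovery: €45,410 + €9,082 = €54,492

€54,492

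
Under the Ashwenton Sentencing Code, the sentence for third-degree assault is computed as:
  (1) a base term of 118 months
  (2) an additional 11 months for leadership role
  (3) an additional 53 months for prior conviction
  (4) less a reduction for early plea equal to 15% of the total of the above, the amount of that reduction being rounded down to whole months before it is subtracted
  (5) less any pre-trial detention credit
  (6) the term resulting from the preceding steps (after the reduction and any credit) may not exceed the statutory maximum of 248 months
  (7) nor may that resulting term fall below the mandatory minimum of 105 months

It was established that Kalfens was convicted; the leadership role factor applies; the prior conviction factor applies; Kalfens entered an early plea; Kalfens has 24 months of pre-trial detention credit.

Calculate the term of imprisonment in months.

Leadership role enhancement: +11 months
Prior conviction enhancement: +53 months
Adjusted term: 118 months + 11 months + 53 months = 182 months
Early plea reduction: 15% of 182 months = 27 months (rounded down)
After reduction: 182 − 27 = 155 months
Less pre-trial detention credit: 155 months − 24 months = 131 months
Cap at 248 months: 131 months is within the cap, no reduction.
Minimum 105 months: 131 months meets the minimum, no increase.

131 months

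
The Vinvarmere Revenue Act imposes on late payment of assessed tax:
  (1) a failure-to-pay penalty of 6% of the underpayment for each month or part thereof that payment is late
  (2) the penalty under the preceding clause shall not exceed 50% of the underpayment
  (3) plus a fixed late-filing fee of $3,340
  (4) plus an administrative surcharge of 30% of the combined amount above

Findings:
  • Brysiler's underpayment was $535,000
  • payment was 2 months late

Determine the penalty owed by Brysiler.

Penalty: $87,802

Accrued rate: 6% × 2 = 12%, capped at 50% → 12%
Failure-to-pay penalty: 12% of $535,000 = $64,200
Penalty before surcharge: $64,200 + $3,340 = $67,540
Administrative surcharge: 30% of $67,540 = $20,262
Total penalty: $67,540 + $20,262 = $87,802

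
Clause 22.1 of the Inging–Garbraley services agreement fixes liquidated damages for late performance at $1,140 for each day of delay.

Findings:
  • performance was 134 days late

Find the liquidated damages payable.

Per-day damages: 134 × $1,140 = $152,760

Liquidated damages: $152,760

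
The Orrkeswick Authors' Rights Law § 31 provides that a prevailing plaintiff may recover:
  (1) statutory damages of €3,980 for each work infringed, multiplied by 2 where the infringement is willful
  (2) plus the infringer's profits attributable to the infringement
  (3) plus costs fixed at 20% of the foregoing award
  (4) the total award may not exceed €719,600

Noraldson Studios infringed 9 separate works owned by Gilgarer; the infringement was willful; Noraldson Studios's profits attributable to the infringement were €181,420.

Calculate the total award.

€303,672

Statutory damages: 9 × €3,980 = €35,820
Doubled: 2 × €35,820 = €71,640
Combined award: €71,640 + €181,420 = €253,060
Costs: 20% of €253,060 = €50,612
Award plus costs: €253,060 + €50,612 = €303,672
Cap at €719,600: €303,672 is within the cap, no reduction.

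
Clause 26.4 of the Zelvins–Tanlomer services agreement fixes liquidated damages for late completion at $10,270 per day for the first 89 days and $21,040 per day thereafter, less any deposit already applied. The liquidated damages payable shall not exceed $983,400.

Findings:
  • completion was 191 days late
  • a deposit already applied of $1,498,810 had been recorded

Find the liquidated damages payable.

$983,400

First 89 days: 89 × $10,270 = $914,030
Remaining days: (191 − 89) × $21,040 = $2,146,080
Accrued per-day damages: $914,030 + $2,146,080 = $3,060,110
Less deposit already applied: $3,060,110 − $1,498,810 = $1,561,300
Cap at $983,400: $1,561,300 exceeds the cap → $983,400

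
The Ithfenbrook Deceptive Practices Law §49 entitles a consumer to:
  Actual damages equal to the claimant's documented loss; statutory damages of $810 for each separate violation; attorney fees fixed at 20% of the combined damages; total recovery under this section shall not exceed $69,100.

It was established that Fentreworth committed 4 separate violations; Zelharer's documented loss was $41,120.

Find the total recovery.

$53,232

Statutory damages: 4 × $810 = $3,240
Combined damages: $41,120 + $3,240 = $44,360
Attorney fees: 20% of $44,360 = $8,872
Total before cap: $44,360 + $8,872 = $53,232
Cap at $69,100: $53,232 is within the cap, no reduction.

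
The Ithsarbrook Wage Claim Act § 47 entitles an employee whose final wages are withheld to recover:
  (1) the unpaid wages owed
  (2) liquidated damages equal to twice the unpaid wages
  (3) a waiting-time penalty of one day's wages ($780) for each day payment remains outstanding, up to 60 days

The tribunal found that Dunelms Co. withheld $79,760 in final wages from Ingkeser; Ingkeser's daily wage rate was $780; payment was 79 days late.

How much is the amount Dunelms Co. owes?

Doubled: 2 × $79,760 = $159,520
Penalty days: min(79, 60) = 60
Waiting-time penalty: 60 × $780 = $46,800
Total award: $79,760 + $159,520 + $46,800 = $286,080

$286,080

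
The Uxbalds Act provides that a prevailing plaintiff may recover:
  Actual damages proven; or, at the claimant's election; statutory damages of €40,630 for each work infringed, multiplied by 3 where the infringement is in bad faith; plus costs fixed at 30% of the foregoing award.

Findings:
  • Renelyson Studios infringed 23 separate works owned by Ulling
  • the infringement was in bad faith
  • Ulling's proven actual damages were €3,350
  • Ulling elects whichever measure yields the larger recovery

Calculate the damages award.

Statutory damages: 23 × €40,630 = €934,490
Trebled: 3 × €934,490 = €2,803,470
Greater of actual damages (€3,350) or enhanced statutory damages (€2,803,470): €2,803,470
Costs: 30% of €2,803,470 = €841,041
Award plus costs: €2,803,470 + €841,041 = €3,644,511

€3,644,511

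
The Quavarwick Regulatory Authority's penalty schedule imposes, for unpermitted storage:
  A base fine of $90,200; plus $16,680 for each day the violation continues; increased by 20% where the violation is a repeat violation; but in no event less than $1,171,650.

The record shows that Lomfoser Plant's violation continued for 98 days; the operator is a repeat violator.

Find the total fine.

Per-day component: 98 × $16,680 = $1,634,640
Base plus per-day: $90,200 + $1,634,640 = $1,724,840
Enhancement: 20% of $1,724,840 = $344,968
Enhanced fine: $1,724,840 + $344,968 = $2,069,808
Minimum $1,171,650: $2,069,808 meets the minimum, no increase.

Civil penalty: $2,069,808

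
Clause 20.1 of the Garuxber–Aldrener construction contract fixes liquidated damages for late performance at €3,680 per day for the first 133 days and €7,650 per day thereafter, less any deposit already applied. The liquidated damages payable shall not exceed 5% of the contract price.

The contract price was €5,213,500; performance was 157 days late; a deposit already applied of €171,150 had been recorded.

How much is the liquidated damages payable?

€260,675

First 133 days: 133 × €3,680 = €489,440
Remaining days: (157 − 133) × €7,650 = €183,600
Accrued per-day damages: €489,440 + €183,600 = €673,040
Less deposit already applied: €673,040 − €171,150 = €501,890
Cap: 5% of €5,213,500 = €260,675
Cap at €260,675: €501,890 exceeds the cap → €260,675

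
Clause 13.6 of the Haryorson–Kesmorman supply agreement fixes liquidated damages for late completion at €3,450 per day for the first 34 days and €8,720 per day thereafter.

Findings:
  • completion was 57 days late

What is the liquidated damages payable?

€317,860

First 34 days: 34 × €3,450 = €117,300
Remaining days: (57 − 34) × €8,720 = €200,560
Accrued per-day damages: €117,300 + €200,560 = €317,860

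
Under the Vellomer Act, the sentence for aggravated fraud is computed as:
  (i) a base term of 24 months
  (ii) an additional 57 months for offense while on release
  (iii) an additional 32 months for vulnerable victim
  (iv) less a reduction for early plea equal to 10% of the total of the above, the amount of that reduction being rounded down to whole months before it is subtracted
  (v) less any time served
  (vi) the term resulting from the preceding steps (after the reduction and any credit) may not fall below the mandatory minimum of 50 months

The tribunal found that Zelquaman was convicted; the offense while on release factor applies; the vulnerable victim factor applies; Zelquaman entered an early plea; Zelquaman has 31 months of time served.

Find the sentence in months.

71 months

Offense while on release enhancement: +57 months
Vulnerable victim enhancement: +32 months
Adjusted term: 24 months + 57 months + 32 months = 113 months
Early plea reduction: 10% of 113 months = 11 months (rounded down)
After reduction: 113 − 11 = 102 months
Less time served: 102 months − 31 months = 71 months
Minimum 50 months: 71 months meets the minimum, no increase.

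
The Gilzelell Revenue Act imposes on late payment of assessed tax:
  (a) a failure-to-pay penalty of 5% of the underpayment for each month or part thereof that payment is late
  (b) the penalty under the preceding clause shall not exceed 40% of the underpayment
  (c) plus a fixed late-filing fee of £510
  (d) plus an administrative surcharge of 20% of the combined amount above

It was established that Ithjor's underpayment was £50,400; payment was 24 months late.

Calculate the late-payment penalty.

£24,804

Accrued rate: 5% × 24 = 120%, capped at 40% → 40%
Failure-to-pay penalty: 40% of £50,400 = £20,160
Penalty before surcharge: £20,160 + £510 = £20,670
Administrative surcharge: 20% of £20,670 = £4,134
Total penalty: £20,670 + £4,134 = £24,804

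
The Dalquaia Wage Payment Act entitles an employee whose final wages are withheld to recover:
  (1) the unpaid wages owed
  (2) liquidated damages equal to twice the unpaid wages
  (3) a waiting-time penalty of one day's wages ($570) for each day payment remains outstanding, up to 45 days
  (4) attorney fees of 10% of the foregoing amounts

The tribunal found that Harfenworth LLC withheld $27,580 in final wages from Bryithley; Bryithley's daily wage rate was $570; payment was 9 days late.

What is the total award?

Total award: $96,657

Doubled: 2 × $27,580 = $55,160
Penalty days: min(9, 45) = 9
Waiting-time penalty: 9 × $570 = $5,130
Subtotal: $27,580 + $55,160 + $5,130 = $87,870
Attorney fees: 10% of $87,870 = $8,787
Total award: $87,870 + $8,787 = $96,657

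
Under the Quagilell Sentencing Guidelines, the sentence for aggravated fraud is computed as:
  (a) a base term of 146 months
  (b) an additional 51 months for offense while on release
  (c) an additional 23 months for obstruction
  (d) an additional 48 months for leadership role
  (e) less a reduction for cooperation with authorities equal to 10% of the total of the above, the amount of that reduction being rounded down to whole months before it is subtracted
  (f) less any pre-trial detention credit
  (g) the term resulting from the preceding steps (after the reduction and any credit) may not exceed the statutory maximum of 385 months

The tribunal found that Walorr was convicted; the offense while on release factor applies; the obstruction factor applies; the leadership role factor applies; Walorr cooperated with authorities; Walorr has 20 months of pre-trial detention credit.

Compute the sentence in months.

222 months

Offense while on release enhancement: +51 months
Obstruction enhancement: +23 months
Leadership role enhancement: +48 months
Adjusted term: 146 months + 51 months + 23 months + 48 months = 268 months
Cooperation with authorities reduction: 10% of 268 months = 26 months (rounded down)
After reduction: 268 − 26 = 242 months
Less pre-trial detention credit: 242 months − 20 months = 222 months
Cap at 385 months: 222 months is within the cap, no reduction.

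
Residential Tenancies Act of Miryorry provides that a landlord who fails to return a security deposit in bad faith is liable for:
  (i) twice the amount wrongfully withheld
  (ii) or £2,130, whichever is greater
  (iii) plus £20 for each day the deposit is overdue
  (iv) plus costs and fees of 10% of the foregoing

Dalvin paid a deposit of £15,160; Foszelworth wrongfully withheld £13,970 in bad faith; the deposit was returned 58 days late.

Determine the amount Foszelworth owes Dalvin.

Doubled: 2 × £13,970 = £27,940
Minimum £2,130: £27,940 meets the minimum, no increase.
Late-return penalty: 58 × £20 = £1,160
Damages plus late penalty: £27,940 + £1,160 = £29,100
Costs and fees: 10% of £29,100 = £2,910
Total recovery: £29,100 + £2,910 = £32,010

£32,010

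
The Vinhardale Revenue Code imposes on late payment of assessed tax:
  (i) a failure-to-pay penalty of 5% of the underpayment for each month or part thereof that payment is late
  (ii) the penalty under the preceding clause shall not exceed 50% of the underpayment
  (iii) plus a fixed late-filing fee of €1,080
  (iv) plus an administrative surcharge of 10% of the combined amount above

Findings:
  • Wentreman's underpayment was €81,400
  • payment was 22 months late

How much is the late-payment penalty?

Accrued rate: 5% × 22 = 110%, capped at 50% → 50%
Failure-to-pay penalty: 50% of €81,400 = €40,700
Penalty before surcharge: €40,700 + €1,080 = €41,780
Administrative surcharge: 10% of €41,780 = €4,178
Total penalty: €41,780 + €4,178 = €45,958

€45,958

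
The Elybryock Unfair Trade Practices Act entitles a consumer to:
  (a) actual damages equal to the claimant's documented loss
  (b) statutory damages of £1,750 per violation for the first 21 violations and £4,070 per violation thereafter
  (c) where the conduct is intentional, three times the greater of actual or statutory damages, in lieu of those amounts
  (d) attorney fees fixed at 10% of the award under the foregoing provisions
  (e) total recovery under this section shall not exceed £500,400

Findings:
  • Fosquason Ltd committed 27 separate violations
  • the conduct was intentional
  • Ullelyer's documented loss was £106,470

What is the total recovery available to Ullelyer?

First 21 violations: 21 × £1,750 = £36,750
Remaining violations: (27 − 21) × £4,070 = £24,420
Statutory damages: £36,750 + £24,420 = £61,170
Greater of actual damages (£106,470) or statutory damages (£61,170): £106,470
Trebled: 3 × £106,470 = £319,410
Attorney fees: 10% of £319,410 = £31,941
Total before cap: £319,410 + £31,941 = £351,351
Cap at £500,400: £351,351 is within the cap, no reduction.

Total recovery: £351,351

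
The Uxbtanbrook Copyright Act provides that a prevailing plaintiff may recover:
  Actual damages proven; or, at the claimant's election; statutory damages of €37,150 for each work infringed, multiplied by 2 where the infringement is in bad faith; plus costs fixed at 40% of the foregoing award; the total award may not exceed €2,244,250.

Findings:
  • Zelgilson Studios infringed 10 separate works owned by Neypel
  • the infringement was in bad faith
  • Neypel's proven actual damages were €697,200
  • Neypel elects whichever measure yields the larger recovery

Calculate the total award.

Award: €1,040,200

Statutory damages: 10 × €37,150 = €371,500
Doubled: 2 × €371,500 = €743,000
Greater of actual damages (€697,200) or enhanced statutory damages (€743,000): €743,000
Costs: 40% of €743,000 = €297,200
Award plus costs: €743,000 + €297,200 = €1,040,200
Cap at €2,244,250: €1,040,200 is within the cap, no reduction.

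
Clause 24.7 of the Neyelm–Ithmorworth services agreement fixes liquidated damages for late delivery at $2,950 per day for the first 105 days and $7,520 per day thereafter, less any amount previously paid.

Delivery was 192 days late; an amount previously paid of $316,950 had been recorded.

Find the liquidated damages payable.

First 105 days: 105 × $2,950 = $309,750
Remaining days: (192 − 105) × $7,520 = $654,240
Accrued per-day damages: $309,750 + $654,240 = $963,990
Less amount previously paid: $963,990 − $316,950 = $647,040

$647,040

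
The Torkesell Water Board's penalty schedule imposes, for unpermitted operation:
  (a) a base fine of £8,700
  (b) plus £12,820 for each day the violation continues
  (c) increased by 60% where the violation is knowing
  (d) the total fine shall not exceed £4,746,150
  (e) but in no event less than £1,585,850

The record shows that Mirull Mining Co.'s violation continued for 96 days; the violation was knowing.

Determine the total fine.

Per-day component: 96 × £12,820 = £1,230,720
Base plus per-day: £8,700 + £1,230,720 = £1,239,420
Enhancement: 60% of £1,239,420 = £743,652
Enhanced fine: £1,239,420 + £743,652 = £1,983,072
Cap at £4,746,150: £1,983,072 is within the cap, no reduction.
Minimum £1,585,850: £1,983,072 meets the minimum, no increase.

£1,983,072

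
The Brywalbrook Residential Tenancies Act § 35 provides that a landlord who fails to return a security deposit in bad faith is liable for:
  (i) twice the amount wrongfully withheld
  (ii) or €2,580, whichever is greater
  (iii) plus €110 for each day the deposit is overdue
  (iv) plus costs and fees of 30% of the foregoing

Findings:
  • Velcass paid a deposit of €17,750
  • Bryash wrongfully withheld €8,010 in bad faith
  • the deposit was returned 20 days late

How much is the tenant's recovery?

Recovery: €23,686

Doubled: 2 × €8,010 = €16,020
Minimum €2,580: €16,020 meets the minimum, no increase.
Late-return penalty: 20 × €110 = €2,200
Damages plus late penalty: €16,020 + €2,200 = €18,220
Costs and fees: 30% of €18,220 = €5,466
Total recovery: €18,220 + €5,466 = €23,686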